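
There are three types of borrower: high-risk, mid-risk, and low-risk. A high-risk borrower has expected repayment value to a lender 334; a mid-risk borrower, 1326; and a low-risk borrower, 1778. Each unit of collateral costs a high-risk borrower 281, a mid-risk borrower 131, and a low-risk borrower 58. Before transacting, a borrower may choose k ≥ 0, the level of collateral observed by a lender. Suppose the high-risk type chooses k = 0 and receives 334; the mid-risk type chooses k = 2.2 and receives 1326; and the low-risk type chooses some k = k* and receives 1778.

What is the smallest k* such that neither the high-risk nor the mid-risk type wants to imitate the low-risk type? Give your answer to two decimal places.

5.65

Mid-risk type (on-path payoff 1326 − 131×2.2 = 1037.8) won't mimic when 1037.8 ≥ 1778 − 131·k*, i.e. k* ≥ 5.65.
High-risk type (on-path payoff 334) won't mimic when 334 ≥ 1778 − 281·k*, i.e. k* ≥ 5.14.
Both must hold, so k* = max(5.14, 5.65) = 5.65. The mid-risk type's constraint binds.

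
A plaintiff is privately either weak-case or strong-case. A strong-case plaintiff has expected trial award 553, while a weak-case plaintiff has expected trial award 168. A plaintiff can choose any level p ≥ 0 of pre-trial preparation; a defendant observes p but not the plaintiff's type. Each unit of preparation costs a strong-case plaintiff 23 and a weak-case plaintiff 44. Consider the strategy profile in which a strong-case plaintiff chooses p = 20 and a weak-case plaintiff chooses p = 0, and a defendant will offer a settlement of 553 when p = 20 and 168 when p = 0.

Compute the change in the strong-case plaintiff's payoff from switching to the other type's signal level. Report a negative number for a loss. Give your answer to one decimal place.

75.0

Playing p = 20 the strong-case plaintiff receives 553 − 23 × 20 = 93.
Deviating to p = 0 yields 168 instead.
Gain from deviating: 168 − 93 = 75.0.
The gain is positive, so the strong-case type's incentive-compatibility constraint is violated — this profile is not a separating equilibrium.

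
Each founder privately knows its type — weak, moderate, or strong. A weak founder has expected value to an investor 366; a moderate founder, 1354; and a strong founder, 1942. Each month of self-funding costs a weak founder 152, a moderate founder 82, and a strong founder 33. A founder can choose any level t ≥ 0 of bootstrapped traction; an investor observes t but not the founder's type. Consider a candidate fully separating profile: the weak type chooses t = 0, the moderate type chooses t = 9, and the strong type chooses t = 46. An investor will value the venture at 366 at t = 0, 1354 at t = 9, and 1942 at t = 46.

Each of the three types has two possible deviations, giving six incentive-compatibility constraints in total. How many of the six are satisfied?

Strong (own payoff 1942 − 33×46 = 424): to t=0 gives 366 → no gain ✓; to t=9 gives 1354 − 33×9 = 1057 → profitable ✗.
Moderate (own payoff 1354 − 82×9 = 616): to t=0 gives 366 → no gain ✓; to t=46 gives 1942 − 82×46 = -1830 → no gain ✓.
Weak (own payoff 366): to t=9 gives 1354 − 152×9 = -14 → no gain ✓; to t=46 gives 1942 − 152×46 = -5050 → no gain ✓.
5 of the 6 constraints hold; not an equilibrium.

5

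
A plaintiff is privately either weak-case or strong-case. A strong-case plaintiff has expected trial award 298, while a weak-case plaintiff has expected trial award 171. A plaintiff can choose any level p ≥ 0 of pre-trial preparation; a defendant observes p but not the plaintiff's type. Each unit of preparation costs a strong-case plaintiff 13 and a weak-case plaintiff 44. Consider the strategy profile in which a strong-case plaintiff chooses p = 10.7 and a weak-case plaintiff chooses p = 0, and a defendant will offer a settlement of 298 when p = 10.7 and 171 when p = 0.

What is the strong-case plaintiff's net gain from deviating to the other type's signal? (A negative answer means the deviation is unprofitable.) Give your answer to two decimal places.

12.10

Playing p = 10.7 the strong-case plaintiff receives 298 − 13 × 10.7 = 158.9.
Deviating to p = 0 yields 171 instead.
Gain from deviating: 171 − 158.9 = 12.10.
The gain is positive, so the strong-case type's incentive-compatibility constraint is violated — this profile is not a separating equilibrium.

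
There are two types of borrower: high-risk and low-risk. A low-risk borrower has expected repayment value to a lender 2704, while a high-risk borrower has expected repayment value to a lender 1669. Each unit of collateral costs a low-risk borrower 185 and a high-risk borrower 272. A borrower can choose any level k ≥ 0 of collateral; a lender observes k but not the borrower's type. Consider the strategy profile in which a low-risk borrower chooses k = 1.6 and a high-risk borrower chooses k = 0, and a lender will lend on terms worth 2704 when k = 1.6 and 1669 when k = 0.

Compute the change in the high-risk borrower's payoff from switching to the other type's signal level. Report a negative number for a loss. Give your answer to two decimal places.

Playing k = 0 the high-risk borrower receives 1669.
Deviating to k = 1.6 brings payment 2704 at cost 272 × 1.6 = 435.2, netting 2268.8.
Gain from deviating: 2268.8 − 1669 = 599.80.
The gain is positive, so the high-risk type's incentive-compatibility constraint is violated — this profile is not a separating equilibrium.

599.80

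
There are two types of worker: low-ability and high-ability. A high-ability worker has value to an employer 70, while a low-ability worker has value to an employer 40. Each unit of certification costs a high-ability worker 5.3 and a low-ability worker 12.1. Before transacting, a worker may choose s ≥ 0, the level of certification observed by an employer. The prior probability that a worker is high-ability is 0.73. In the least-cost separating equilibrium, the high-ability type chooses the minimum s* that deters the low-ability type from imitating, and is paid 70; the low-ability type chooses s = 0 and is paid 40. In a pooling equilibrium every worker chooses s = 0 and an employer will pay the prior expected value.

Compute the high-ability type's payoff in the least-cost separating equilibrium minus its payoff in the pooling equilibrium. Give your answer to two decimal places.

Least-cost separating signal: s* solves 40 = 70 − 12.1·s*, so s* = (70 − 40)/12.1 ≈ 2.4793.
High-ability type's separating payoff: 70 − 5.3 × s* = 70 − 5.3 × (70 − 40)/12.1 = 70 − 159/12.1 ≈ 56.8595.
Pooling payoff: 0.73 × 70 + 0.27 × 40 = 61.9.
Difference: 56.8595 − 61.9 = -5.0405, i.e. -5.04 to two decimal places.
The high-ability type would prefer the pooling outcome.

-5.04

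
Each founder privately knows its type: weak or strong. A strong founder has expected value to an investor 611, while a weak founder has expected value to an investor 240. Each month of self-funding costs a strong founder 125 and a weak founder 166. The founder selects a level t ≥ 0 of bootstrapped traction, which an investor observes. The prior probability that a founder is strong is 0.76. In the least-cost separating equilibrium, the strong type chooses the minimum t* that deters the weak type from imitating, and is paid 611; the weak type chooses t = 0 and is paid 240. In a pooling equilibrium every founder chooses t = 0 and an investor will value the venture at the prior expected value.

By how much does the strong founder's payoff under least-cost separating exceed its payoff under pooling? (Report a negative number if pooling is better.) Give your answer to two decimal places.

Least-cost separating signal: t* solves 240 = 611 − 166·t*, so t* = (611 − 240)/166 ≈ 2.2349.
Strong type's separating payoff: 611 − 125 × t* = 611 − 125 × (611 − 240)/166 = 611 − 46375/166 ≈ 331.6325.
Pooling payoff: 0.76 × 611 + 0.24 × 240 = 521.96.
Difference: 331.6325 − 521.96 = -190.3275, i.e. -190.33 to two decimal places.
The strong type would prefer the pooling outcome.

-190.33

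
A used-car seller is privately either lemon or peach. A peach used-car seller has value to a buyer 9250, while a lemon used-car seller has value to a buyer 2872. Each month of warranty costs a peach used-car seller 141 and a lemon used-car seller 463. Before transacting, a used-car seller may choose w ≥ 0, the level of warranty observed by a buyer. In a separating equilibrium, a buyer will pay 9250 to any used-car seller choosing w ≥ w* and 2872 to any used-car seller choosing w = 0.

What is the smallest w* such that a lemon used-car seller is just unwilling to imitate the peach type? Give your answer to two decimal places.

A lemon used-car seller choosing w = 0 receives 2872.
Imitating at w* instead would pay 9250 at cost 463·w*, netting 9250 − 463·w*.
Indifference: 2872 = 9250 − 463·w*, so w* = (9250 − 2872) / 463 ≈ 13.78.
This is the lemon type's binding incentive-compatibility constraint; any w ≥ 13.78 sustains separation on that side.

13.78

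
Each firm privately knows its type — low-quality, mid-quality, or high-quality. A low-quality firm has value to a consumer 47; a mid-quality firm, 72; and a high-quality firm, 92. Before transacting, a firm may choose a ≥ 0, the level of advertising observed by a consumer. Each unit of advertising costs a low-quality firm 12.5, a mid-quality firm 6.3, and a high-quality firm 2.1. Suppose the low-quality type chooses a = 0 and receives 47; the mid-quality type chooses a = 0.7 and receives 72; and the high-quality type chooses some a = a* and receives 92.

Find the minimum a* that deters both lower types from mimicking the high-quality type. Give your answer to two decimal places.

3.87

Mid-quality type (on-path payoff 72 − 6.3×0.7 = 67.59) won't mimic when 67.59 ≥ 92 − 6.3·a*, i.e. a* ≥ 3.87.
Low-quality type (on-path payoff 47) won't mimic when 47 ≥ 92 − 12.5·a*, i.e. a* ≥ 3.60.
Both must hold, so a* = max(3.60, 3.87) = 3.87. The mid-quality type's constraint binds.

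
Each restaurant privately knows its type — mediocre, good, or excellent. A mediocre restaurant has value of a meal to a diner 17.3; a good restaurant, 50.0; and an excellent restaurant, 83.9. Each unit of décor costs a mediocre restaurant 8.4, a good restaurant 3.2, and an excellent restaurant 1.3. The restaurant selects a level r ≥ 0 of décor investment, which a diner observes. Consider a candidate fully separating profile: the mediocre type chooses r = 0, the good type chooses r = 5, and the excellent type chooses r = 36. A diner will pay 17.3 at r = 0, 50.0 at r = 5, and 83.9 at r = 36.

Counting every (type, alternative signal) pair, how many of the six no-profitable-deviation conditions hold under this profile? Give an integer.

5

Mediocre (own payoff 17.3): to r=5 gives 50.0 − 8.4×5 = 8 → no gain ✓; to r=36 gives 83.9 − 8.4×36 = -218.5 → no gain ✓.
Good (own payoff 50.0 − 3.2×5 = 34): to r=0 gives 17.3 → no gain ✓; to r=36 gives 83.9 − 3.2×36 = -31.3 → no gain ✓.
Excellent (own payoff 83.9 − 1.3×36 = 37.1): to r=0 gives 17.3 → no gain ✓; to r=5 gives 50.0 − 1.3×5 = 43.5 → profitable ✗.
5 of the 6 constraints hold; not an equilibrium.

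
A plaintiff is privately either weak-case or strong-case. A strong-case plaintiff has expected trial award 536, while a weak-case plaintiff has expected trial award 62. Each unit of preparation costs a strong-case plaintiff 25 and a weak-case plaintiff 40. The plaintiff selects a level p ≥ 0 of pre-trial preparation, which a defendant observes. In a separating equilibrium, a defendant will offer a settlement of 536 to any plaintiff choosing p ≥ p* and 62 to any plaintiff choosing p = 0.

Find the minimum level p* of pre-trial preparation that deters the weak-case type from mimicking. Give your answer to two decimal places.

A weak-case plaintiff choosing p = 0 receives 62.
Imitating at p* instead would pay 536 at cost 40·p*, netting 536 − 40·p*.
Indifference: 62 = 536 − 40·p*, so p* = (536 − 62) / 40 = 11.85.
At p* the weak-case type's incentive constraint just binds; the strong-case type strictly prefers p* since its per-unit cost is lower.

11.85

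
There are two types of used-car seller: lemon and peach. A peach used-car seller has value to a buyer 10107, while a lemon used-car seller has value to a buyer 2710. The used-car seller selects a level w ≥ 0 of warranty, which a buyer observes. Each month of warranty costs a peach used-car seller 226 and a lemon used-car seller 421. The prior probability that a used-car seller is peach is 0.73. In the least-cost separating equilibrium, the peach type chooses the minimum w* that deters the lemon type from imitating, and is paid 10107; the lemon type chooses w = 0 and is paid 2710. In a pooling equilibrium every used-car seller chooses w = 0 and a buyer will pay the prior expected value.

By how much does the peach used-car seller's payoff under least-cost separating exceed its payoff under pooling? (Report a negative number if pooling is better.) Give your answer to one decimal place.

Least-cost separating signal: w* solves 2710 = 10107 − 421·w*, so w* = (10107 − 2710)/421 ≈ 17.5701.
Peach type's separating payoff: 10107 − 226 × w* = 10107 − 226 × (10107 − 2710)/421 = 10107 − 1671722/421 ≈ 6136.164.
Pooling payoff: 0.73 × 10107 + 0.27 × 2710 = 8109.81.
Difference: 6136.164 − 8109.81 = -1973.646, i.e. -1973.6 to one decimal place.
The peach type would prefer the pooling outcome.

-1973.6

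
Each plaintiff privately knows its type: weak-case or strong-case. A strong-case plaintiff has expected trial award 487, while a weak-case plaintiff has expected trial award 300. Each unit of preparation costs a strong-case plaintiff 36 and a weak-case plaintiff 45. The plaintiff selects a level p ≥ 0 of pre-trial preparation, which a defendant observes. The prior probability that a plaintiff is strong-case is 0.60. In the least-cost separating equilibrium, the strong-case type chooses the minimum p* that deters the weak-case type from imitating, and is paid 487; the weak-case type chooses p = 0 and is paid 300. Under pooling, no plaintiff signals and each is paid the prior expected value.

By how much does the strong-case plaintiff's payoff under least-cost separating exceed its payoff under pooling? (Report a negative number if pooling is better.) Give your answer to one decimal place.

Least-cost separating signal: p* solves 300 = 487 − 45·p*, so p* = (487 − 300)/45 ≈ 4.1556.
Strong-case type's separating payoff: 487 − 36 × p* = 487 − 36 × (487 − 300)/45 = 487 − 6732/45 = 337.4.
Pooling payoff: 0.60 × 487 + 0.40 × 300 = 412.2.
Difference: 337.4 − 412.2 = -74.8.
The strong-case type would prefer the pooling outcome.

-74.8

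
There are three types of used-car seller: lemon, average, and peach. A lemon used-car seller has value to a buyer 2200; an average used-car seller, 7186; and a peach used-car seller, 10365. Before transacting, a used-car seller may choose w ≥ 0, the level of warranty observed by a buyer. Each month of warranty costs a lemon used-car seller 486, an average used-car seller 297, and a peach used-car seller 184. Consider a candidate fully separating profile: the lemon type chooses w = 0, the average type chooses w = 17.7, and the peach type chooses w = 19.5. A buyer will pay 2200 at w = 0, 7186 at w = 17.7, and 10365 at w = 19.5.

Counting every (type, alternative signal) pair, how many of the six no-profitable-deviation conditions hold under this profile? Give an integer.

4

Average (own payoff 7186 − 297×17.7 = 1929.1): to w=0 gives 2200 → profitable ✗; to w=19.5 gives 10365 − 297×19.5 = 4573.5 → profitable ✗.
Lemon (own payoff 2200): to w=17.7 gives 7186 − 486×17.7 = -1416.2 → no gain ✓; to w=19.5 gives 10365 − 486×19.5 = 888 → no gain ✓.
Peach (own payoff 10365 − 184×19.5 = 6777): to w=0 gives 2200 → no gain ✓; to w=17.7 gives 7186 − 184×17.7 = 3929.2 → no gain ✓.
4 of the 6 constraints hold; not an equilibrium.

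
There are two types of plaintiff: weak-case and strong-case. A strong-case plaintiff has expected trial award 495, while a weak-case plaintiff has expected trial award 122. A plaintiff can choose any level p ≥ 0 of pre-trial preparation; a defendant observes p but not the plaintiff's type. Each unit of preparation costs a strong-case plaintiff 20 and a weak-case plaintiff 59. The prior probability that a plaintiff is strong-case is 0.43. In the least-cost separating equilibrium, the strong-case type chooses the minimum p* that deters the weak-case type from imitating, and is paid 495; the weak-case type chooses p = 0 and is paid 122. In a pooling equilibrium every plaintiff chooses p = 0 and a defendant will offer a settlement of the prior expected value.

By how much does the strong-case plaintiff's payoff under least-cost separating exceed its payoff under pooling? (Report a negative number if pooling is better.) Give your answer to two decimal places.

Least-cost separating signal: p* solves 122 = 495 − 59·p*, so p* = (495 − 122)/59 ≈ 6.3220.
Strong-case type's separating payoff: 495 − 20 × p* = 495 − 20 × (495 − 122)/59 = 495 − 7460/59 ≈ 368.5593.
Pooling payoff: 0.43 × 495 + 0.57 × 122 = 282.39.
Difference: 368.5593 − 282.39 = 86.1693, i.e. 86.17 to two decimal places.
The strong-case type prefers to separate.

86.17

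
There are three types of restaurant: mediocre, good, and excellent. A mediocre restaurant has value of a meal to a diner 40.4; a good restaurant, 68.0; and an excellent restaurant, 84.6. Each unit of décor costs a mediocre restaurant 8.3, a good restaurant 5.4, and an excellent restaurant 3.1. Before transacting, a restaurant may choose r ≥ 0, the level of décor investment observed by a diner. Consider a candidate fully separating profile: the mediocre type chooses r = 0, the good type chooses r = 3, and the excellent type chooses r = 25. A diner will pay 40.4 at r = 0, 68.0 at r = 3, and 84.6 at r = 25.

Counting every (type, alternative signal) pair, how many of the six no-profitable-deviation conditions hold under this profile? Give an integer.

3

Good (own payoff 68.0 − 5.4×3 = 51.8): to r=0 gives 40.4 → no gain ✓; to r=25 gives 84.6 − 5.4×25 = -50.4 → no gain ✓.
Excellent (own payoff 84.6 − 3.1×25 = 7.1): to r=0 gives 40.4 → profitable ✗; to r=3 gives 68.0 − 3.1×3 = 58.7 → profitable ✗.
Mediocre (own payoff 40.4): to r=3 gives 68.0 − 8.3×3 = 43.1 → profitable ✗; to r=25 gives 84.6 − 8.3×25 = -122.9 → no gain ✓.
3 of the 6 constraints hold; not an equilibrium.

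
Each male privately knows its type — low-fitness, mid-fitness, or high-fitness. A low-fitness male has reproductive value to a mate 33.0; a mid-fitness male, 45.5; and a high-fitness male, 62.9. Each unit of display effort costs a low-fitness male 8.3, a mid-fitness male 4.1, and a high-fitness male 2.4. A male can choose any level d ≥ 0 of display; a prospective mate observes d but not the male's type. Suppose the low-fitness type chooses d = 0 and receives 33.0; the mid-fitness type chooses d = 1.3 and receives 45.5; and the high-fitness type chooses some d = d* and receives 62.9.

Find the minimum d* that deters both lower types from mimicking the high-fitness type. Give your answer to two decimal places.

5.54

Mid-fitness type (on-path payoff 45.5 − 4.1×1.3 = 40.17) won't mimic when 40.17 ≥ 62.9 − 4.1·d*, i.e. d* ≥ 5.54.
Low-fitness type (on-path payoff 33.0) won't mimic when 33.0 ≥ 62.9 − 8.3·d*, i.e. d* ≥ 3.60.
Both must hold, so d* = max(3.60, 5.54) = 5.54. The mid-fitness type's constraint binds.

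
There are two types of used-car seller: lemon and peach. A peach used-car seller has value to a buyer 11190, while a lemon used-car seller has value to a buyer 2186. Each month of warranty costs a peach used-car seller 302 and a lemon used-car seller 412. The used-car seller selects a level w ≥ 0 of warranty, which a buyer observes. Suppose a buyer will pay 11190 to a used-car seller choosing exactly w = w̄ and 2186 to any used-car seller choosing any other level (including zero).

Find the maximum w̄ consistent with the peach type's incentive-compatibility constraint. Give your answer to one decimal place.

29.8

Choosing w̄ yields the peach type 11190 − 302·w̄; choosing zero yields 2186.
The peach type is indifferent at 11190 − 302·w̄ = 2186, i.e. w̄ = (11190 − 2186) / 302 ≈ 29.8.
For any w̄ above 29.8 the peach type would rather pool at zero, so separation collapses.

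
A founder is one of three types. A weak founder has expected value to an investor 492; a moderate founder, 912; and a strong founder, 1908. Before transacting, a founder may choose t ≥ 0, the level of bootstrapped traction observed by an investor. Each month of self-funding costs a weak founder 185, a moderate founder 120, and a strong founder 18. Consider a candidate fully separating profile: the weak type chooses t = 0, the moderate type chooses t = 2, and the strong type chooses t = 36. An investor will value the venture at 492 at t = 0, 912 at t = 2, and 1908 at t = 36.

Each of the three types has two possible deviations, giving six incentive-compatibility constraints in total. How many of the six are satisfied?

5

Strong (own payoff 1908 − 18×36 = 1260): to t=0 gives 492 → no gain ✓; to t=2 gives 912 − 18×2 = 876 → no gain ✓.
Moderate (own payoff 912 − 120×2 = 672): to t=0 gives 492 → no gain ✓; to t=36 gives 1908 − 120×36 = -2412 → no gain ✓.
Weak (own payoff 492): to t=2 gives 912 − 185×2 = 542 → profitable ✗; to t=36 gives 1908 − 185×36 = -4752 → no gain ✓.
5 of the 6 constraints hold; not an equilibrium.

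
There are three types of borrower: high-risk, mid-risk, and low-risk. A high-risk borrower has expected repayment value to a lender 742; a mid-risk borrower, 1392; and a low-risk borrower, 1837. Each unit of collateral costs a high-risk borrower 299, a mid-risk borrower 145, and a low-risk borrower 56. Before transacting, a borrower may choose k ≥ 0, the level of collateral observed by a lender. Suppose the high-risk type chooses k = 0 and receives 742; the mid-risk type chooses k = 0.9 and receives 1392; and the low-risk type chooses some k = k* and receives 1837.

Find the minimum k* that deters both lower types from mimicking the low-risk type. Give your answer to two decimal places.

3.97

High-risk type (on-path payoff 742) won't mimic when 742 ≥ 1837 − 299·k*, i.e. k* ≥ 3.66.
Mid-risk type (on-path payoff 1392 − 145×0.9 = 1261.5) won't mimic when 1261.5 ≥ 1837 − 145·k*, i.e. k* ≥ 3.97.
Both must hold, so k* = max(3.66, 3.97) = 3.97. The mid-risk type's constraint binds.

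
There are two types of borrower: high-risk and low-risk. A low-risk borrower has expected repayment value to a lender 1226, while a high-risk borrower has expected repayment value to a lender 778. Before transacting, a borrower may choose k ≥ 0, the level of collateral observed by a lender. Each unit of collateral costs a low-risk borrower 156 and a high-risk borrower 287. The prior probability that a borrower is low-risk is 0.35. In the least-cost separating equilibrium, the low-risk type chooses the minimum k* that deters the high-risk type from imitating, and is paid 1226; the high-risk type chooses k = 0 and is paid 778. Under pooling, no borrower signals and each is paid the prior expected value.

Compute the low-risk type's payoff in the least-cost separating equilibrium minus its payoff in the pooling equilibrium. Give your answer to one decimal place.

47.7

Least-cost separating signal: k* solves 778 = 1226 − 287·k*, so k* = (1226 − 778)/287 ≈ 1.5610.
Low-risk type's separating payoff: 1226 − 156 × k* = 1226 − 156 × (1226 − 778)/287 = 1226 − 69888/287 ≈ 982.488.
Pooling payoff: 0.35 × 1226 + 0.65 × 778 = 934.8.
Difference: 982.488 − 934.8 = 47.688, i.e. 47.7 to one decimal place.
The low-risk type prefers to separate.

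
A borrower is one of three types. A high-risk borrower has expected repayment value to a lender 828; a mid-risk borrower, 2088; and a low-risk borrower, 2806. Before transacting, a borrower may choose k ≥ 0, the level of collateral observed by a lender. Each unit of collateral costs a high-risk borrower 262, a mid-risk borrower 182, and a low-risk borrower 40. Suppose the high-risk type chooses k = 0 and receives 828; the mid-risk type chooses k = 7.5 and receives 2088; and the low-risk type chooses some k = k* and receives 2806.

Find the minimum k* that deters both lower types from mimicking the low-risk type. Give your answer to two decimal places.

11.45

High-risk type (on-path payoff 828) won't mimic when 828 ≥ 2806 − 262·k*, i.e. k* ≥ 7.55.
Mid-risk type (on-path payoff 2088 − 182×7.5 = 723) won't mimic when 723 ≥ 2806 − 182·k*, i.e. k* ≥ 11.45.
Both must hold, so k* = max(7.55, 11.45) = 11.45. The mid-risk type's constraint binds.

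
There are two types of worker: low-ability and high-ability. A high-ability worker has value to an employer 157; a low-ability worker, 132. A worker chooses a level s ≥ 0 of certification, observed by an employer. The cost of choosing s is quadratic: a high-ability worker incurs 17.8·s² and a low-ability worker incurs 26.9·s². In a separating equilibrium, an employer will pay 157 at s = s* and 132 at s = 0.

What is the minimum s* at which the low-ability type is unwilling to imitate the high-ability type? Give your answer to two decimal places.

0.96

The low-ability type at s = 0 receives 132; imitating at s* yields 157 − 26.9·s*².
Indifference: 132 = 157 − 26.9·s*², so s*² = (157 − 132) / 26.9 ≈ 0.9294.
s* = √0.9294 ≈ 0.96.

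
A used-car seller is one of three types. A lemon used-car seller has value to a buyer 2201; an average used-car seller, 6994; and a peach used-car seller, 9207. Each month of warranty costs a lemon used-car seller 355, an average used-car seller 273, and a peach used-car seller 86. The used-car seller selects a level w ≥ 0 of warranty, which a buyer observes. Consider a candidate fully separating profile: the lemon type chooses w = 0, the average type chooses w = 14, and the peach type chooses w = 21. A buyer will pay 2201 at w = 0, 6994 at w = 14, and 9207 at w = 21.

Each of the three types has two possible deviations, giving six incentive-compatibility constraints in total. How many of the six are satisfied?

Peach (own payoff 9207 − 86×21 = 7401): to w=0 gives 2201 → no gain ✓; to w=14 gives 6994 − 86×14 = 5790 → no gain ✓.
Average (own payoff 6994 − 273×14 = 3172): to w=0 gives 2201 → no gain ✓; to w=21 gives 9207 − 273×21 = 3474 → profitable ✗.
Lemon (own payoff 2201): to w=14 gives 6994 − 355×14 = 2024 → no gain ✓; to w=21 gives 9207 − 355×21 = 1752 → no gain ✓.
5 of the 6 constraints hold; not an equilibrium.

5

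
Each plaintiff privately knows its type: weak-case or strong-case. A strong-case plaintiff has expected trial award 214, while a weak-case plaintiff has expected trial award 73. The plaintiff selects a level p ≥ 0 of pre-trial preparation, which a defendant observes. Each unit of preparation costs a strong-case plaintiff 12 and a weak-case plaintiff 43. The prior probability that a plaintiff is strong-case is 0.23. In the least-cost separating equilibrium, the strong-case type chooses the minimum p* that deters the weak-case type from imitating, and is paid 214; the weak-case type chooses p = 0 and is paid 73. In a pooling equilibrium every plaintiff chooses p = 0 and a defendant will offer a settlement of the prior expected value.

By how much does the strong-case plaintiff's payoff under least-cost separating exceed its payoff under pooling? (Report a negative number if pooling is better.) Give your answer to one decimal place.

69.2

Least-cost separating signal: p* solves 73 = 214 − 43·p*, so p* = (214 − 73)/43 ≈ 3.2791.
Strong-case type's separating payoff: 214 − 12 × p* = 214 − 12 × (214 − 73)/43 = 214 − 1692/43 ≈ 174.651.
Pooling payoff: 0.23 × 214 + 0.77 × 73 = 105.43.
Difference: 174.651 − 105.43 = 69.221, i.e. 69.2 to one decimal place.
The strong-case type prefers to separate.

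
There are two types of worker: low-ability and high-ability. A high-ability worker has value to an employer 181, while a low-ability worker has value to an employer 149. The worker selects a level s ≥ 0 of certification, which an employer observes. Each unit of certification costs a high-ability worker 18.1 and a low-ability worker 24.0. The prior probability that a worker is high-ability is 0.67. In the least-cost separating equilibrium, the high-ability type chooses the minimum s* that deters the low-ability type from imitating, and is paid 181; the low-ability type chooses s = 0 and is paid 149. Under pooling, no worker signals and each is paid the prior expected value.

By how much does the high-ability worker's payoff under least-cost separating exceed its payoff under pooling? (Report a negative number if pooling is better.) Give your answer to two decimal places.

-13.57

Least-cost separating signal: s* solves 149 = 181 − 24.0·s*, so s* = (181 − 149)/24.0 ≈ 1.3333.
High-ability type's separating payoff: 181 − 18.1 × s* = 181 − 18.1 × (181 − 149)/24.0 = 181 − 579.2/24.0 ≈ 156.8667.
Pooling payoff: 0.67 × 181 + 0.33 × 149 = 170.44.
Difference: 156.8667 − 170.44 = -13.5733, i.e. -13.57 to two decimal places.
The high-ability type would prefer the pooling outcome.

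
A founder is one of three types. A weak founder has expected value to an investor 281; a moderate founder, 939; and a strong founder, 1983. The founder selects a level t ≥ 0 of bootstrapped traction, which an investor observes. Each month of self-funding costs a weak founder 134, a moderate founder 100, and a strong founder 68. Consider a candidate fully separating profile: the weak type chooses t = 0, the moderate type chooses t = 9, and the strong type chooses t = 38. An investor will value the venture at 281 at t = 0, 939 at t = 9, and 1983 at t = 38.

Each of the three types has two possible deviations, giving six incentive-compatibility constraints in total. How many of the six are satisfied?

3

Strong (own payoff 1983 − 68×38 = -601): to t=0 gives 281 → profitable ✗; to t=9 gives 939 − 68×9 = 327 → profitable ✗.
Weak (own payoff 281): to t=9 gives 939 − 134×9 = -267 → no gain ✓; to t=38 gives 1983 − 134×38 = -3109 → no gain ✓.
Moderate (own payoff 939 − 100×9 = 39): to t=0 gives 281 → profitable ✗; to t=38 gives 1983 − 100×38 = -1817 → no gain ✓.
3 of the 6 constraints hold; not an equilibrium.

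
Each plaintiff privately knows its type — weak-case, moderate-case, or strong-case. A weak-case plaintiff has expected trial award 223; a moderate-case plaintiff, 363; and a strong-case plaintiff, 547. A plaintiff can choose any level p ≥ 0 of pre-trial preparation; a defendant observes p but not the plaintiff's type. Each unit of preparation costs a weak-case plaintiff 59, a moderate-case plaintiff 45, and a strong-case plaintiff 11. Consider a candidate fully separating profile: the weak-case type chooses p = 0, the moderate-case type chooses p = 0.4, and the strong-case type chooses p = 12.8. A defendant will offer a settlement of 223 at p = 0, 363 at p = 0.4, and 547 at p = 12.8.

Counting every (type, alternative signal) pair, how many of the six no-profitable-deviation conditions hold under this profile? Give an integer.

5

Strong-case (own payoff 547 − 11×12.8 = 406.2): to p=0 gives 223 → no gain ✓; to p=0.4 gives 363 − 11×0.4 = 358.6 → no gain ✓.
Weak-case (own payoff 223): to p=0.4 gives 363 − 59×0.4 = 339.4 → profitable ✗; to p=12.8 gives 547 − 59×12.8 = -208.2 → no gain ✓.
Moderate-case (own payoff 363 − 45×0.4 = 345): to p=0 gives 223 → no gain ✓; to p=12.8 gives 547 − 45×12.8 = -29 → no gain ✓.
5 of the 6 constraints hold; not an equilibrium.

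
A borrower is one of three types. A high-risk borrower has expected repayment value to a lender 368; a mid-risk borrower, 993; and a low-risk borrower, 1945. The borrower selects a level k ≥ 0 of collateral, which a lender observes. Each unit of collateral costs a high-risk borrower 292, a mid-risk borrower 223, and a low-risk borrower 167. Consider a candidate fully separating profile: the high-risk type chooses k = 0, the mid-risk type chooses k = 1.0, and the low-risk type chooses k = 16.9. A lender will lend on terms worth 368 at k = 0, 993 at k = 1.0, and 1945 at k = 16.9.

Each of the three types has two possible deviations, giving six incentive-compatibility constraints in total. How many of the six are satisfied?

High-risk (own payoff 368): to k=1.0 gives 993 − 292×1.0 = 701 → profitable ✗; to k=16.9 gives 1945 − 292×16.9 = -2989.8 → no gain ✓.
Mid-risk (own payoff 993 − 223×1.0 = 770): to k=0 gives 368 → no gain ✓; to k=16.9 gives 1945 − 223×16.9 = -1823.7 → no gain ✓.
Low-risk (own payoff 1945 − 167×16.9 = -877.3): to k=0 gives 368 → profitable ✗; to k=1.0 gives 993 − 167×1.0 = 826 → profitable ✗.
3 of the 6 constraints hold; not an equilibrium.

3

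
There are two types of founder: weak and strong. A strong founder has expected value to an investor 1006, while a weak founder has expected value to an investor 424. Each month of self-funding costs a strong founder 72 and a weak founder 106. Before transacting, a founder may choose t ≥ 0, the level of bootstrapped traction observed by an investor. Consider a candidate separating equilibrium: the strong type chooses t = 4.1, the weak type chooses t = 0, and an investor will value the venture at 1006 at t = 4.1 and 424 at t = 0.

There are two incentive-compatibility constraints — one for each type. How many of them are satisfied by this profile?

Strong type: signal → 1006 − 72 × 4.1 = 710.8; deviate to 0 → 424. IC holds (710.8 ≥ 424).
Weak type: stay at 0 → 424; mimic → 1006 − 106 × 4.1 = 571.4. IC fails (424 < 571.4).
1 of 2 constraints hold, so this profile is not an equilibrium.

1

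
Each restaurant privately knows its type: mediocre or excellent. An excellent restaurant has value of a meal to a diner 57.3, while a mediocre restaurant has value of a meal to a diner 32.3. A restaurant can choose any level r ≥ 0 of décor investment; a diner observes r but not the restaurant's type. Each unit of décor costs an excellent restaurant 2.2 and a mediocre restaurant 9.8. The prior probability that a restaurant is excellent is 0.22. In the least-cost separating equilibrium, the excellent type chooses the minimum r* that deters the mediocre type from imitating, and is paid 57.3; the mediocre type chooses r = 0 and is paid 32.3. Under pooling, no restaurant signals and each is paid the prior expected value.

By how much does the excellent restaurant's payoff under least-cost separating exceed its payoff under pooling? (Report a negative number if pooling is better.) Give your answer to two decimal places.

Least-cost separating signal: r* solves 32.3 = 57.3 − 9.8·r*, so r* = (57.3 − 32.3)/9.8 ≈ 2.5510.
Excellent type's separating payoff: 57.3 − 2.2 × r* = 57.3 − 2.2 × (57.3 − 32.3)/9.8 = 57.3 − 55/9.8 ≈ 51.6878.
Pooling payoff: 0.22 × 57.3 + 0.78 × 32.3 = 37.8.
Difference: 51.6878 − 37.8 = 13.8878, i.e. 13.89 to two decimal places.
The excellent type prefers to separate.

13.89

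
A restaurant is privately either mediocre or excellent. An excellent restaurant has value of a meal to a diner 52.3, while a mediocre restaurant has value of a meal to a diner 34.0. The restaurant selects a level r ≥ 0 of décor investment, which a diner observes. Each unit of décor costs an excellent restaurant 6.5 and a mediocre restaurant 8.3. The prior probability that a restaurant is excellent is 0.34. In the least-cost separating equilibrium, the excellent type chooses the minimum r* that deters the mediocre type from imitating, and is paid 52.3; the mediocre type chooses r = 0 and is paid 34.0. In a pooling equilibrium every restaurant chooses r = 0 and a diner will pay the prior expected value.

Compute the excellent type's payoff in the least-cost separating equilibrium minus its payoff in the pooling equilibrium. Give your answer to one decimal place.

Least-cost separating signal: r* solves 34.0 = 52.3 − 8.3·r*, so r* = (52.3 − 34.0)/8.3 ≈ 2.2048.
Excellent type's separating payoff: 52.3 − 6.5 × r* = 52.3 − 6.5 × (52.3 − 34.0)/8.3 = 52.3 − 118.95/8.3 ≈ 37.969.
Pooling payoff: 0.34 × 52.3 + 0.66 × 34.0 = 40.222.
Difference: 37.969 − 40.222 = -2.253, i.e. -2.3 to one decimal place.
The excellent type would prefer the pooling outcome.

-2.3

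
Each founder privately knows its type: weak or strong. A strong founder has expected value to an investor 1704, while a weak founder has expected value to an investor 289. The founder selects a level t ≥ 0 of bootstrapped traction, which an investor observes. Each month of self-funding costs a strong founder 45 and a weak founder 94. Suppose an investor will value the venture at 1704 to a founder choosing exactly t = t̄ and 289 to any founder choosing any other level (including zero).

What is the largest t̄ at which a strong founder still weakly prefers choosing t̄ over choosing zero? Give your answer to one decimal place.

31.4

Choosing t̄ yields the strong type 1704 − 45·t̄; choosing zero yields 289.
The strong type is indifferent at 1704 − 45·t̄ = 289, i.e. t̄ = (1704 − 289) / 45 ≈ 31.4.
For any t̄ above 31.4 the strong type would rather pool at zero, so separation collapses.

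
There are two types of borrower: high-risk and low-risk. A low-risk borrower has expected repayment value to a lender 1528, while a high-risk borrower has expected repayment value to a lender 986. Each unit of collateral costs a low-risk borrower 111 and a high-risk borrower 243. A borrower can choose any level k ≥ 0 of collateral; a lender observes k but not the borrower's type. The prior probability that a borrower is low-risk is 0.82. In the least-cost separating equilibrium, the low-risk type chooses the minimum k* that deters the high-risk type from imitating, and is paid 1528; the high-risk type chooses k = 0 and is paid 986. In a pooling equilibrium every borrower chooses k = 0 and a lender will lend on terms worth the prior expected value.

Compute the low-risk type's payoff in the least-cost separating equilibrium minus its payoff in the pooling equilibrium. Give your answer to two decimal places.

Least-cost separating signal: k* solves 986 = 1528 − 243·k*, so k* = (1528 − 986)/243 ≈ 2.2305.
Low-risk type's separating payoff: 1528 − 111 × k* = 1528 − 111 × (1528 − 986)/243 = 1528 − 60162/243 ≈ 1280.4198.
Pooling payoff: 0.82 × 1528 + 0.18 × 986 = 1430.44.
Difference: 1280.4198 − 1430.44 = -150.0202, i.e. -150.02 to two decimal places.
The low-risk type would prefer the pooling outcome.

-150.02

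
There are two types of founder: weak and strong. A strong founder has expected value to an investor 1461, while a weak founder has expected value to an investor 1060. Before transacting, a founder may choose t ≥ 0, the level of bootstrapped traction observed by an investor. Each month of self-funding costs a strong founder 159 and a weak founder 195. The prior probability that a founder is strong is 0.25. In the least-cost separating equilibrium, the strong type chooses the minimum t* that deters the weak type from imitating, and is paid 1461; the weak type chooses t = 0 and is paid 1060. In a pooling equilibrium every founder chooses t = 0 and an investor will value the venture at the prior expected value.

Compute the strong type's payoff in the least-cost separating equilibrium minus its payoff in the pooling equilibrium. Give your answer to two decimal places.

Least-cost separating signal: t* solves 1060 = 1461 − 195·t*, so t* = (1461 − 1060)/195 ≈ 2.0564.
Strong type's separating payoff: 1461 − 159 × t* = 1461 − 159 × (1461 − 1060)/195 = 1461 − 63759/195 ≈ 1134.0308.
Pooling payoff: 0.25 × 1461 + 0.75 × 1060 = 1160.25.
Difference: 1134.0308 − 1160.25 = -26.2192, i.e. -26.22 to two decimal places.
The strong type would prefer the pooling outcome.

-26.22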